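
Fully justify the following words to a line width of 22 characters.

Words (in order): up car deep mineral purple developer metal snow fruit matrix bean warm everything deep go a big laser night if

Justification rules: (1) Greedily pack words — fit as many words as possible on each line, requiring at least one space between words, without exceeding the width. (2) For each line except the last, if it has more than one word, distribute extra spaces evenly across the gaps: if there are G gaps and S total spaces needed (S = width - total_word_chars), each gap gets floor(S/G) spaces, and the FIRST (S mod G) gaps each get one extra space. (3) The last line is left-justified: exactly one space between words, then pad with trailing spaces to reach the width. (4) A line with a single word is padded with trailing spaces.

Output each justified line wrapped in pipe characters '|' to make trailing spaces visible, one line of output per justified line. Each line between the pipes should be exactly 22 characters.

Line 1: ['up', 'car', 'deep', 'mineral'] (min_width=19, slack=3)
Line 2: ['purple', 'developer', 'metal'] (min_width=22, slack=0)
Line 3: ['snow', 'fruit', 'matrix', 'bean'] (min_width=22, slack=0)
Line 4: ['warm', 'everything', 'deep'] (min_width=20, slack=2)
Line 5: ['go', 'a', 'big', 'laser', 'night'] (min_width=20, slack=2)
Line 6: ['if'] (min_width=2, slack=20)

Answer: |up  car  deep  mineral|
|purple developer metal|
|snow fruit matrix bean|
|warm  everything  deep|
|go  a  big laser night|
|if                    |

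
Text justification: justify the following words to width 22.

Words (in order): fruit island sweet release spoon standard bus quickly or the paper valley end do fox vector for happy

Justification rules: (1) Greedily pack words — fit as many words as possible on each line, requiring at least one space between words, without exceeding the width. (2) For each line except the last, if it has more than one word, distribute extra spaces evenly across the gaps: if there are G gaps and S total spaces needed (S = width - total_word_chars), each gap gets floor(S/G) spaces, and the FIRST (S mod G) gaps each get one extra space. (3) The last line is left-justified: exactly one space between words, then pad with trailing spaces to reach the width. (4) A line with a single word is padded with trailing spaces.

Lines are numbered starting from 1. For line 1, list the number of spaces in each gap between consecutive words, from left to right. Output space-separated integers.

Answer: 3 3

Derivation:
Line 1: ['fruit', 'island', 'sweet'] (min_width=18, slack=4)
Line 2: ['release', 'spoon', 'standard'] (min_width=22, slack=0)
Line 3: ['bus', 'quickly', 'or', 'the'] (min_width=18, slack=4)
Line 4: ['paper', 'valley', 'end', 'do'] (min_width=19, slack=3)
Line 5: ['fox', 'vector', 'for', 'happy'] (min_width=20, slack=2)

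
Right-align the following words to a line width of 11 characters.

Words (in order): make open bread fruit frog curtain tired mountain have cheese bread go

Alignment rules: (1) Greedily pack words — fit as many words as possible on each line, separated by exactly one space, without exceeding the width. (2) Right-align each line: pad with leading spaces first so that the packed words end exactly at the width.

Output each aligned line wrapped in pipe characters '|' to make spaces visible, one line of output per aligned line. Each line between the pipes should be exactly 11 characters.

Answer: |  make open|
|bread fruit|
|       frog|
|    curtain|
|      tired|
|   mountain|
|have cheese|
|   bread go|

Derivation:
Line 1: ['make', 'open'] (min_width=9, slack=2)
Line 2: ['bread', 'fruit'] (min_width=11, slack=0)
Line 3: ['frog'] (min_width=4, slack=7)
Line 4: ['curtain'] (min_width=7, slack=4)
Line 5: ['tired'] (min_width=5, slack=6)
Line 6: ['mountain'] (min_width=8, slack=3)
Line 7: ['have', 'cheese'] (min_width=11, slack=0)
Line 8: ['bread', 'go'] (min_width=8, slack=3)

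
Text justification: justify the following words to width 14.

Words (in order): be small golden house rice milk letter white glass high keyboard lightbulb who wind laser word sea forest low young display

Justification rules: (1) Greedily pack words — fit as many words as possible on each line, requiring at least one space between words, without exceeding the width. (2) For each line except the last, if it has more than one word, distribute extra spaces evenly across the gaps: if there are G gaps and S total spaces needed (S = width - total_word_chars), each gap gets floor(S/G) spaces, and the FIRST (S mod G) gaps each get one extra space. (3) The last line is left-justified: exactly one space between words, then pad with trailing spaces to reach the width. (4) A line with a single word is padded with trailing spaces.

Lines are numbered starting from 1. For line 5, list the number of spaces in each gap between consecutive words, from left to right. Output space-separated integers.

Answer: 5

Derivation:
Line 1: ['be', 'small'] (min_width=8, slack=6)
Line 2: ['golden', 'house'] (min_width=12, slack=2)
Line 3: ['rice', 'milk'] (min_width=9, slack=5)
Line 4: ['letter', 'white'] (min_width=12, slack=2)
Line 5: ['glass', 'high'] (min_width=10, slack=4)
Line 6: ['keyboard'] (min_width=8, slack=6)
Line 7: ['lightbulb', 'who'] (min_width=13, slack=1)
Line 8: ['wind', 'laser'] (min_width=10, slack=4)
Line 9: ['word', 'sea'] (min_width=8, slack=6)
Line 10: ['forest', 'low'] (min_width=10, slack=4)
Line 11: ['young', 'display'] (min_width=13, slack=1)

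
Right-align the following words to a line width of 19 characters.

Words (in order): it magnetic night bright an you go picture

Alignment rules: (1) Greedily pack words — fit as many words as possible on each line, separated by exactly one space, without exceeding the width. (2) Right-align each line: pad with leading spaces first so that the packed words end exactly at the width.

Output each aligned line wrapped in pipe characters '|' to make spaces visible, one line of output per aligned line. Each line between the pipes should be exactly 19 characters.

Answer: |  it magnetic night|
|   bright an you go|
|            picture|

Derivation:
Line 1: ['it', 'magnetic', 'night'] (min_width=17, slack=2)
Line 2: ['bright', 'an', 'you', 'go'] (min_width=16, slack=3)
Line 3: ['picture'] (min_width=7, slack=12)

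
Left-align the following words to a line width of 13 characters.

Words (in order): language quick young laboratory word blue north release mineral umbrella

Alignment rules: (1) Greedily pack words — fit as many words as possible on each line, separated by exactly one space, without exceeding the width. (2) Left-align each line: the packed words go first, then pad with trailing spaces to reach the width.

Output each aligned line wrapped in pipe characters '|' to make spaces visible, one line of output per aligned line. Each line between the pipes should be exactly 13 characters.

Answer: |language     |
|quick young  |
|laboratory   |
|word blue    |
|north release|
|mineral      |
|umbrella     |

Derivation:
Line 1: ['language'] (min_width=8, slack=5)
Line 2: ['quick', 'young'] (min_width=11, slack=2)
Line 3: ['laboratory'] (min_width=10, slack=3)
Line 4: ['word', 'blue'] (min_width=9, slack=4)
Line 5: ['north', 'release'] (min_width=13, slack=0)
Line 6: ['mineral'] (min_width=7, slack=6)
Line 7: ['umbrella'] (min_width=8, slack=5)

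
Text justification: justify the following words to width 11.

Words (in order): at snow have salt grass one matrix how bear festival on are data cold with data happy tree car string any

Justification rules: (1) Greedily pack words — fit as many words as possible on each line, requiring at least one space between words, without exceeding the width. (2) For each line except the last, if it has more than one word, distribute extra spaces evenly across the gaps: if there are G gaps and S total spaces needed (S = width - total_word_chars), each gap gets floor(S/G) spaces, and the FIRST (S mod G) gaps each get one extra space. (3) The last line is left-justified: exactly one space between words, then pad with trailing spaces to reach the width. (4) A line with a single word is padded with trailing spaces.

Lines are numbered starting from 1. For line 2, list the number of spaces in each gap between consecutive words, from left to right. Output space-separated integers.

Answer: 3

Derivation:
Line 1: ['at', 'snow'] (min_width=7, slack=4)
Line 2: ['have', 'salt'] (min_width=9, slack=2)
Line 3: ['grass', 'one'] (min_width=9, slack=2)
Line 4: ['matrix', 'how'] (min_width=10, slack=1)
Line 5: ['bear'] (min_width=4, slack=7)
Line 6: ['festival', 'on'] (min_width=11, slack=0)
Line 7: ['are', 'data'] (min_width=8, slack=3)
Line 8: ['cold', 'with'] (min_width=9, slack=2)
Line 9: ['data', 'happy'] (min_width=10, slack=1)
Line 10: ['tree', 'car'] (min_width=8, slack=3)
Line 11: ['string', 'any'] (min_width=10, slack=1)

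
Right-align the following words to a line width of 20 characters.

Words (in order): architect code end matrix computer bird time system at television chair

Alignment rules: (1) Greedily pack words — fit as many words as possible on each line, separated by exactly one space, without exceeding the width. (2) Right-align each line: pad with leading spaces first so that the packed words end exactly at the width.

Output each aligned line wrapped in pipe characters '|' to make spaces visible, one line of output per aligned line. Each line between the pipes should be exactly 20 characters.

Line 1: ['architect', 'code', 'end'] (min_width=18, slack=2)
Line 2: ['matrix', 'computer', 'bird'] (min_width=20, slack=0)
Line 3: ['time', 'system', 'at'] (min_width=14, slack=6)
Line 4: ['television', 'chair'] (min_width=16, slack=4)

Answer: |  architect code end|
|matrix computer bird|
|      time system at|
|    television chair|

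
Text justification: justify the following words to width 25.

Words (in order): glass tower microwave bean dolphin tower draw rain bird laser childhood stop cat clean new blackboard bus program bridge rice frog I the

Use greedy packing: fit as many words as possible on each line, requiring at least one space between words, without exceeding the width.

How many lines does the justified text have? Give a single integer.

Line 1: ['glass', 'tower', 'microwave'] (min_width=21, slack=4)
Line 2: ['bean', 'dolphin', 'tower', 'draw'] (min_width=23, slack=2)
Line 3: ['rain', 'bird', 'laser', 'childhood'] (min_width=25, slack=0)
Line 4: ['stop', 'cat', 'clean', 'new'] (min_width=18, slack=7)
Line 5: ['blackboard', 'bus', 'program'] (min_width=22, slack=3)
Line 6: ['bridge', 'rice', 'frog', 'I', 'the'] (min_width=22, slack=3)
Total lines: 6

Answer: 6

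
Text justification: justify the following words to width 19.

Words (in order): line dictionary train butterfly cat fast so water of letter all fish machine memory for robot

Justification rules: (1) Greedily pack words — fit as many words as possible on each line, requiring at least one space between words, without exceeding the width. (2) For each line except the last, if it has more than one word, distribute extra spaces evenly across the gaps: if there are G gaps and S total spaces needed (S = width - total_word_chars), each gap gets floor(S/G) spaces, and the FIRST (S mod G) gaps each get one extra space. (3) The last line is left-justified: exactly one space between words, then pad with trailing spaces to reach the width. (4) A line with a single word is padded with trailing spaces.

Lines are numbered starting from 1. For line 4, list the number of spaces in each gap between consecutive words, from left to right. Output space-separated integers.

Answer: 3 3

Derivation:
Line 1: ['line', 'dictionary'] (min_width=15, slack=4)
Line 2: ['train', 'butterfly', 'cat'] (min_width=19, slack=0)
Line 3: ['fast', 'so', 'water', 'of'] (min_width=16, slack=3)
Line 4: ['letter', 'all', 'fish'] (min_width=15, slack=4)
Line 5: ['machine', 'memory', 'for'] (min_width=18, slack=1)
Line 6: ['robot'] (min_width=5, slack=14)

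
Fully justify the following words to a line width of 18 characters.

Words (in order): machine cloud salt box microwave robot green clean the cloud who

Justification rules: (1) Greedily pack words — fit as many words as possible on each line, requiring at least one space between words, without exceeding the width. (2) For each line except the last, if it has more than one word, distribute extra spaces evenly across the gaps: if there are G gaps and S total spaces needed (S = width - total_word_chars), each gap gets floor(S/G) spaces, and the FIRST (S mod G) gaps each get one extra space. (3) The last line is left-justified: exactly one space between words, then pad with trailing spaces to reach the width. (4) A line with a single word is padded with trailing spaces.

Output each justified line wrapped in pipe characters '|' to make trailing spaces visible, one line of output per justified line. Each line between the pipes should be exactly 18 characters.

Answer: |machine cloud salt|
|box      microwave|
|robot  green clean|
|the cloud who     |

Derivation:
Line 1: ['machine', 'cloud', 'salt'] (min_width=18, slack=0)
Line 2: ['box', 'microwave'] (min_width=13, slack=5)
Line 3: ['robot', 'green', 'clean'] (min_width=17, slack=1)
Line 4: ['the', 'cloud', 'who'] (min_width=13, slack=5)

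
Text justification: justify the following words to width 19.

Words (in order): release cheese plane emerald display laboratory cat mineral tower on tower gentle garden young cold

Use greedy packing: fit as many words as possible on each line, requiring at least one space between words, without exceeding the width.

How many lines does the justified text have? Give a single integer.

Line 1: ['release', 'cheese'] (min_width=14, slack=5)
Line 2: ['plane', 'emerald'] (min_width=13, slack=6)
Line 3: ['display', 'laboratory'] (min_width=18, slack=1)
Line 4: ['cat', 'mineral', 'tower'] (min_width=17, slack=2)
Line 5: ['on', 'tower', 'gentle'] (min_width=15, slack=4)
Line 6: ['garden', 'young', 'cold'] (min_width=17, slack=2)
Total lines: 6

Answer: 6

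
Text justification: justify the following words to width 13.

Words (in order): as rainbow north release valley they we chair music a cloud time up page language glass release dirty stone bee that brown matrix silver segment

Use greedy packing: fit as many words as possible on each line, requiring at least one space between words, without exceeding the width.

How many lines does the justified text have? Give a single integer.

Line 1: ['as', 'rainbow'] (min_width=10, slack=3)
Line 2: ['north', 'release'] (min_width=13, slack=0)
Line 3: ['valley', 'they'] (min_width=11, slack=2)
Line 4: ['we', 'chair'] (min_width=8, slack=5)
Line 5: ['music', 'a', 'cloud'] (min_width=13, slack=0)
Line 6: ['time', 'up', 'page'] (min_width=12, slack=1)
Line 7: ['language'] (min_width=8, slack=5)
Line 8: ['glass', 'release'] (min_width=13, slack=0)
Line 9: ['dirty', 'stone'] (min_width=11, slack=2)
Line 10: ['bee', 'that'] (min_width=8, slack=5)
Line 11: ['brown', 'matrix'] (min_width=12, slack=1)
Line 12: ['silver'] (min_width=6, slack=7)
Line 13: ['segment'] (min_width=7, slack=6)
Total lines: 13

Answer: 13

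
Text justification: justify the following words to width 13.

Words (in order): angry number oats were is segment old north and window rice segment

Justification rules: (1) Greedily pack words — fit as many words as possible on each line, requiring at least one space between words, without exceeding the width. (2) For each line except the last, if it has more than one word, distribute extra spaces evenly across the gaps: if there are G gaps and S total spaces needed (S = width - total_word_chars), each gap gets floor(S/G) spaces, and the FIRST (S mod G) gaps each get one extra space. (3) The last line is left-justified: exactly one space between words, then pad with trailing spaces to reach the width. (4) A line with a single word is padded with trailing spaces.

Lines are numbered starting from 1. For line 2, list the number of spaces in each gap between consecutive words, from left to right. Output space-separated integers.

Line 1: ['angry', 'number'] (min_width=12, slack=1)
Line 2: ['oats', 'were', 'is'] (min_width=12, slack=1)
Line 3: ['segment', 'old'] (min_width=11, slack=2)
Line 4: ['north', 'and'] (min_width=9, slack=4)
Line 5: ['window', 'rice'] (min_width=11, slack=2)
Line 6: ['segment'] (min_width=7, slack=6)

Answer: 2 1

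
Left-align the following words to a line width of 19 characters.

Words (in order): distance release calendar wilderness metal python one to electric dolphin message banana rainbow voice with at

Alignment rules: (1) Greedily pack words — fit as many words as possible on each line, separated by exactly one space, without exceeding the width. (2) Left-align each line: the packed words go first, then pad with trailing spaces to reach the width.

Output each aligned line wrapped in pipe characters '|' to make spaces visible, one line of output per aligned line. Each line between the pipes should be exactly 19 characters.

Line 1: ['distance', 'release'] (min_width=16, slack=3)
Line 2: ['calendar', 'wilderness'] (min_width=19, slack=0)
Line 3: ['metal', 'python', 'one', 'to'] (min_width=19, slack=0)
Line 4: ['electric', 'dolphin'] (min_width=16, slack=3)
Line 5: ['message', 'banana'] (min_width=14, slack=5)
Line 6: ['rainbow', 'voice', 'with'] (min_width=18, slack=1)
Line 7: ['at'] (min_width=2, slack=17)

Answer: |distance release   |
|calendar wilderness|
|metal python one to|
|electric dolphin   |
|message banana     |
|rainbow voice with |
|at                 |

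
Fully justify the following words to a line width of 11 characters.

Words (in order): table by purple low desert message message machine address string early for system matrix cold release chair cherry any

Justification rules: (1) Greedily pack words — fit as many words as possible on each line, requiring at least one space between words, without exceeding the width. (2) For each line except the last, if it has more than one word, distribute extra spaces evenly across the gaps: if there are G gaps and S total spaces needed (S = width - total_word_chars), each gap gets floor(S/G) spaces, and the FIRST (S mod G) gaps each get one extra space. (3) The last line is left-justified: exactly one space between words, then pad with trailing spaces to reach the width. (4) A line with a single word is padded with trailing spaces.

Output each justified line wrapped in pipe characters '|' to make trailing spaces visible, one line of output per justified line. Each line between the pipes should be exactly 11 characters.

Line 1: ['table', 'by'] (min_width=8, slack=3)
Line 2: ['purple', 'low'] (min_width=10, slack=1)
Line 3: ['desert'] (min_width=6, slack=5)
Line 4: ['message'] (min_width=7, slack=4)
Line 5: ['message'] (min_width=7, slack=4)
Line 6: ['machine'] (min_width=7, slack=4)
Line 7: ['address'] (min_width=7, slack=4)
Line 8: ['string'] (min_width=6, slack=5)
Line 9: ['early', 'for'] (min_width=9, slack=2)
Line 10: ['system'] (min_width=6, slack=5)
Line 11: ['matrix', 'cold'] (min_width=11, slack=0)
Line 12: ['release'] (min_width=7, slack=4)
Line 13: ['chair'] (min_width=5, slack=6)
Line 14: ['cherry', 'any'] (min_width=10, slack=1)

Answer: |table    by|
|purple  low|
|desert     |
|message    |
|message    |
|machine    |
|address    |
|string     |
|early   for|
|system     |
|matrix cold|
|release    |
|chair      |
|cherry any |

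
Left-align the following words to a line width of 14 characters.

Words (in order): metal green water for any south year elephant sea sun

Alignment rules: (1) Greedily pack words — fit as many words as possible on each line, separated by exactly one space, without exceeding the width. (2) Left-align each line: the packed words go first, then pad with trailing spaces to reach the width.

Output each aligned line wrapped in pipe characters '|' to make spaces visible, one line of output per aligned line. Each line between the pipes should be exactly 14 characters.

Answer: |metal green   |
|water for any |
|south year    |
|elephant sea  |
|sun           |

Derivation:
Line 1: ['metal', 'green'] (min_width=11, slack=3)
Line 2: ['water', 'for', 'any'] (min_width=13, slack=1)
Line 3: ['south', 'year'] (min_width=10, slack=4)
Line 4: ['elephant', 'sea'] (min_width=12, slack=2)
Line 5: ['sun'] (min_width=3, slack=11)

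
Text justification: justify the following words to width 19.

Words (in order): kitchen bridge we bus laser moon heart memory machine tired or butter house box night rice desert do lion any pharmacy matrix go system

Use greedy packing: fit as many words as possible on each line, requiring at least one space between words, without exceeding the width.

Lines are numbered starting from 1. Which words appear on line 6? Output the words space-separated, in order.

Answer: night rice desert

Derivation:
Line 1: ['kitchen', 'bridge', 'we'] (min_width=17, slack=2)
Line 2: ['bus', 'laser', 'moon'] (min_width=14, slack=5)
Line 3: ['heart', 'memory'] (min_width=12, slack=7)
Line 4: ['machine', 'tired', 'or'] (min_width=16, slack=3)
Line 5: ['butter', 'house', 'box'] (min_width=16, slack=3)
Line 6: ['night', 'rice', 'desert'] (min_width=17, slack=2)
Line 7: ['do', 'lion', 'any'] (min_width=11, slack=8)
Line 8: ['pharmacy', 'matrix', 'go'] (min_width=18, slack=1)
Line 9: ['system'] (min_width=6, slack=13)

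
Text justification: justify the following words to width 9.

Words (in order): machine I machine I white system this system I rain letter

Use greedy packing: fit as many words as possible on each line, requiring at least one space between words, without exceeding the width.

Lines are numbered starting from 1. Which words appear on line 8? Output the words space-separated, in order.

Line 1: ['machine', 'I'] (min_width=9, slack=0)
Line 2: ['machine', 'I'] (min_width=9, slack=0)
Line 3: ['white'] (min_width=5, slack=4)
Line 4: ['system'] (min_width=6, slack=3)
Line 5: ['this'] (min_width=4, slack=5)
Line 6: ['system', 'I'] (min_width=8, slack=1)
Line 7: ['rain'] (min_width=4, slack=5)
Line 8: ['letter'] (min_width=6, slack=3)

Answer: letter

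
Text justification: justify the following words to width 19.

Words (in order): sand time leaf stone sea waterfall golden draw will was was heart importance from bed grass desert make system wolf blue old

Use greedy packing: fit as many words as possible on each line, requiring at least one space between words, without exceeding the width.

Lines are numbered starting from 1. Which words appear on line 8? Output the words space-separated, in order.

Line 1: ['sand', 'time', 'leaf'] (min_width=14, slack=5)
Line 2: ['stone', 'sea', 'waterfall'] (min_width=19, slack=0)
Line 3: ['golden', 'draw', 'will'] (min_width=16, slack=3)
Line 4: ['was', 'was', 'heart'] (min_width=13, slack=6)
Line 5: ['importance', 'from', 'bed'] (min_width=19, slack=0)
Line 6: ['grass', 'desert', 'make'] (min_width=17, slack=2)
Line 7: ['system', 'wolf', 'blue'] (min_width=16, slack=3)
Line 8: ['old'] (min_width=3, slack=16)

Answer: old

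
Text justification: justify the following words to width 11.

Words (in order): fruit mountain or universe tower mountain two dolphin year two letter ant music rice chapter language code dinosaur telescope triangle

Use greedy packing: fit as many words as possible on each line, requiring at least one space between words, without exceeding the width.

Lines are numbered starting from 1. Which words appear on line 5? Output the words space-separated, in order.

Answer: mountain

Derivation:
Line 1: ['fruit'] (min_width=5, slack=6)
Line 2: ['mountain', 'or'] (min_width=11, slack=0)
Line 3: ['universe'] (min_width=8, slack=3)
Line 4: ['tower'] (min_width=5, slack=6)
Line 5: ['mountain'] (min_width=8, slack=3)
Line 6: ['two', 'dolphin'] (min_width=11, slack=0)
Line 7: ['year', 'two'] (min_width=8, slack=3)
Line 8: ['letter', 'ant'] (min_width=10, slack=1)
Line 9: ['music', 'rice'] (min_width=10, slack=1)
Line 10: ['chapter'] (min_width=7, slack=4)
Line 11: ['language'] (min_width=8, slack=3)
Line 12: ['code'] (min_width=4, slack=7)
Line 13: ['dinosaur'] (min_width=8, slack=3)
Line 14: ['telescope'] (min_width=9, slack=2)
Line 15: ['triangle'] (min_width=8, slack=3)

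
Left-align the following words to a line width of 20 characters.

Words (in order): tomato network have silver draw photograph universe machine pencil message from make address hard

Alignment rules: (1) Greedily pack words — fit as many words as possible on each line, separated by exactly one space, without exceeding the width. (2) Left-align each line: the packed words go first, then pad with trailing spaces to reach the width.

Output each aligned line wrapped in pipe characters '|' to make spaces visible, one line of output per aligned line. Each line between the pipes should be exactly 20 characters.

Answer: |tomato network have |
|silver draw         |
|photograph universe |
|machine pencil      |
|message from make   |
|address hard        |

Derivation:
Line 1: ['tomato', 'network', 'have'] (min_width=19, slack=1)
Line 2: ['silver', 'draw'] (min_width=11, slack=9)
Line 3: ['photograph', 'universe'] (min_width=19, slack=1)
Line 4: ['machine', 'pencil'] (min_width=14, slack=6)
Line 5: ['message', 'from', 'make'] (min_width=17, slack=3)
Line 6: ['address', 'hard'] (min_width=12, slack=8)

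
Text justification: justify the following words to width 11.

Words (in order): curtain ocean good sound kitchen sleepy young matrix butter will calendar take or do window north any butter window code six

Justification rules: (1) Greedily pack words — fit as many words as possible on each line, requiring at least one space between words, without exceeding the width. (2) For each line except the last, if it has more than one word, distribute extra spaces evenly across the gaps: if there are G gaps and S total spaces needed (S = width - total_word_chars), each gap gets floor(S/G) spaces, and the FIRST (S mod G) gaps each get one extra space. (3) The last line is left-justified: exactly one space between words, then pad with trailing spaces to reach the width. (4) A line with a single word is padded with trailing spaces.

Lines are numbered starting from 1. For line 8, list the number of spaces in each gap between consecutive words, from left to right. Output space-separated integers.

Answer: 1

Derivation:
Line 1: ['curtain'] (min_width=7, slack=4)
Line 2: ['ocean', 'good'] (min_width=10, slack=1)
Line 3: ['sound'] (min_width=5, slack=6)
Line 4: ['kitchen'] (min_width=7, slack=4)
Line 5: ['sleepy'] (min_width=6, slack=5)
Line 6: ['young'] (min_width=5, slack=6)
Line 7: ['matrix'] (min_width=6, slack=5)
Line 8: ['butter', 'will'] (min_width=11, slack=0)
Line 9: ['calendar'] (min_width=8, slack=3)
Line 10: ['take', 'or', 'do'] (min_width=10, slack=1)
Line 11: ['window'] (min_width=6, slack=5)
Line 12: ['north', 'any'] (min_width=9, slack=2)
Line 13: ['butter'] (min_width=6, slack=5)
Line 14: ['window', 'code'] (min_width=11, slack=0)
Line 15: ['six'] (min_width=3, slack=8)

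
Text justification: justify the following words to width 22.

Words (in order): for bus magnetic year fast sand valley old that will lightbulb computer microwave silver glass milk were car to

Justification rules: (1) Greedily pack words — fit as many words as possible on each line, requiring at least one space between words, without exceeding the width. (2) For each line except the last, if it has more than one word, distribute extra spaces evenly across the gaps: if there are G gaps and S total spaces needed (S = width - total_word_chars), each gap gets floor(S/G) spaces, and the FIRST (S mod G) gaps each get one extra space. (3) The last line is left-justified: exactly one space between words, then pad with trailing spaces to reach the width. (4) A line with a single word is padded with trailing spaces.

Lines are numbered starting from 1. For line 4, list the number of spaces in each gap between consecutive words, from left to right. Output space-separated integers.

Answer: 5

Derivation:
Line 1: ['for', 'bus', 'magnetic', 'year'] (min_width=21, slack=1)
Line 2: ['fast', 'sand', 'valley', 'old'] (min_width=20, slack=2)
Line 3: ['that', 'will', 'lightbulb'] (min_width=19, slack=3)
Line 4: ['computer', 'microwave'] (min_width=18, slack=4)
Line 5: ['silver', 'glass', 'milk', 'were'] (min_width=22, slack=0)
Line 6: ['car', 'to'] (min_width=6, slack=16)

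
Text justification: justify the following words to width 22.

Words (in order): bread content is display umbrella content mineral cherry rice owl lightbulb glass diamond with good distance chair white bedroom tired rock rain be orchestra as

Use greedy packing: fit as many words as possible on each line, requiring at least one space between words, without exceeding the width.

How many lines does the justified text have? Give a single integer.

Line 1: ['bread', 'content', 'is'] (min_width=16, slack=6)
Line 2: ['display', 'umbrella'] (min_width=16, slack=6)
Line 3: ['content', 'mineral', 'cherry'] (min_width=22, slack=0)
Line 4: ['rice', 'owl', 'lightbulb'] (min_width=18, slack=4)
Line 5: ['glass', 'diamond', 'with'] (min_width=18, slack=4)
Line 6: ['good', 'distance', 'chair'] (min_width=19, slack=3)
Line 7: ['white', 'bedroom', 'tired'] (min_width=19, slack=3)
Line 8: ['rock', 'rain', 'be', 'orchestra'] (min_width=22, slack=0)
Line 9: ['as'] (min_width=2, slack=20)
Total lines: 9

Answer: 9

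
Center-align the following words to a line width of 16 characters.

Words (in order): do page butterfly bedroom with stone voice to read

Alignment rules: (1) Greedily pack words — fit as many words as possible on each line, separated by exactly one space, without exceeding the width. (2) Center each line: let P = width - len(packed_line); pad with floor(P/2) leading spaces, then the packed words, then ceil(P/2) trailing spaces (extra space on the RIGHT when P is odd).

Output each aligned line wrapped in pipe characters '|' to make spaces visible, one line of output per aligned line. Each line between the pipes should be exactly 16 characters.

Answer: |    do page     |
|   butterfly    |
|  bedroom with  |
| stone voice to |
|      read      |

Derivation:
Line 1: ['do', 'page'] (min_width=7, slack=9)
Line 2: ['butterfly'] (min_width=9, slack=7)
Line 3: ['bedroom', 'with'] (min_width=12, slack=4)
Line 4: ['stone', 'voice', 'to'] (min_width=14, slack=2)
Line 5: ['read'] (min_width=4, slack=12)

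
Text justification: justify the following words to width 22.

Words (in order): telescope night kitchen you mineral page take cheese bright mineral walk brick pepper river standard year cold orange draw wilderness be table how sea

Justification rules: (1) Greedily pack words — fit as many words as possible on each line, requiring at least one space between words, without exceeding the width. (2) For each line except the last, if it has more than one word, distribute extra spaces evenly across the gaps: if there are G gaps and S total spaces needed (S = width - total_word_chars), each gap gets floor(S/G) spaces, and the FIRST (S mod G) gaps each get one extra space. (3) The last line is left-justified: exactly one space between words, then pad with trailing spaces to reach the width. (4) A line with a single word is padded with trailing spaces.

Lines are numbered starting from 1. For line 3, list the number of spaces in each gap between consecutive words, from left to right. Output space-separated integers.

Line 1: ['telescope', 'night'] (min_width=15, slack=7)
Line 2: ['kitchen', 'you', 'mineral'] (min_width=19, slack=3)
Line 3: ['page', 'take', 'cheese'] (min_width=16, slack=6)
Line 4: ['bright', 'mineral', 'walk'] (min_width=19, slack=3)
Line 5: ['brick', 'pepper', 'river'] (min_width=18, slack=4)
Line 6: ['standard', 'year', 'cold'] (min_width=18, slack=4)
Line 7: ['orange', 'draw', 'wilderness'] (min_width=22, slack=0)
Line 8: ['be', 'table', 'how', 'sea'] (min_width=16, slack=6)

Answer: 4 4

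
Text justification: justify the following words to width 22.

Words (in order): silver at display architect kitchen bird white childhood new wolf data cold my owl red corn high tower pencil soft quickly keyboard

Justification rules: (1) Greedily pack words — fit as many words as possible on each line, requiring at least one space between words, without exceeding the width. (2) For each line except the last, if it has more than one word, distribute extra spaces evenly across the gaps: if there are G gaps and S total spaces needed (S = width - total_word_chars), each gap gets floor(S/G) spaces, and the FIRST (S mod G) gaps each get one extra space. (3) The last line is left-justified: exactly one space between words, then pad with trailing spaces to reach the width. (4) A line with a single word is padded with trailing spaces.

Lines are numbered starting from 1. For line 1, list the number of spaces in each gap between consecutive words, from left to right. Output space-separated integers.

Line 1: ['silver', 'at', 'display'] (min_width=17, slack=5)
Line 2: ['architect', 'kitchen', 'bird'] (min_width=22, slack=0)
Line 3: ['white', 'childhood', 'new'] (min_width=19, slack=3)
Line 4: ['wolf', 'data', 'cold', 'my', 'owl'] (min_width=21, slack=1)
Line 5: ['red', 'corn', 'high', 'tower'] (min_width=19, slack=3)
Line 6: ['pencil', 'soft', 'quickly'] (min_width=19, slack=3)
Line 7: ['keyboard'] (min_width=8, slack=14)

Answer: 4 3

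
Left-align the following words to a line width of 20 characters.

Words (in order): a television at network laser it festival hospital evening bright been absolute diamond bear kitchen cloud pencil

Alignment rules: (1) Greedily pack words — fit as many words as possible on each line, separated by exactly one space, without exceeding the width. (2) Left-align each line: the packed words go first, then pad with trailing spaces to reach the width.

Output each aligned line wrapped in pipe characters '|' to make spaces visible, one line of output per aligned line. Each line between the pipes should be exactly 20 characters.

Line 1: ['a', 'television', 'at'] (min_width=15, slack=5)
Line 2: ['network', 'laser', 'it'] (min_width=16, slack=4)
Line 3: ['festival', 'hospital'] (min_width=17, slack=3)
Line 4: ['evening', 'bright', 'been'] (min_width=19, slack=1)
Line 5: ['absolute', 'diamond'] (min_width=16, slack=4)
Line 6: ['bear', 'kitchen', 'cloud'] (min_width=18, slack=2)
Line 7: ['pencil'] (min_width=6, slack=14)

Answer: |a television at     |
|network laser it    |
|festival hospital   |
|evening bright been |
|absolute diamond    |
|bear kitchen cloud  |
|pencil              |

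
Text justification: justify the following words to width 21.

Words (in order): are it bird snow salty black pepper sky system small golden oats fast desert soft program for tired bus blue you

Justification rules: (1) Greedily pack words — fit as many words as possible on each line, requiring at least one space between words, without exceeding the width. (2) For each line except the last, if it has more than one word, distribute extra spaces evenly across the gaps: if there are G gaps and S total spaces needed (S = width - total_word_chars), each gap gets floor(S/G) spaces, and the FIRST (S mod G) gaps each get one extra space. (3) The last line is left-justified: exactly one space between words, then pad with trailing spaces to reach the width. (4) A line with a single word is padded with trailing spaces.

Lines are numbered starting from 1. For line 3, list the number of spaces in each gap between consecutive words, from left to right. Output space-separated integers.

Answer: 4 3

Derivation:
Line 1: ['are', 'it', 'bird', 'snow'] (min_width=16, slack=5)
Line 2: ['salty', 'black', 'pepper'] (min_width=18, slack=3)
Line 3: ['sky', 'system', 'small'] (min_width=16, slack=5)
Line 4: ['golden', 'oats', 'fast'] (min_width=16, slack=5)
Line 5: ['desert', 'soft', 'program'] (min_width=19, slack=2)
Line 6: ['for', 'tired', 'bus', 'blue'] (min_width=18, slack=3)
Line 7: ['you'] (min_width=3, slack=18)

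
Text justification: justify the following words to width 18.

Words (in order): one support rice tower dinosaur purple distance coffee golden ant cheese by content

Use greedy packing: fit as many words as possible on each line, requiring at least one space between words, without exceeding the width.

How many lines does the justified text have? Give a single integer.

Answer: 5

Derivation:
Line 1: ['one', 'support', 'rice'] (min_width=16, slack=2)
Line 2: ['tower', 'dinosaur'] (min_width=14, slack=4)
Line 3: ['purple', 'distance'] (min_width=15, slack=3)
Line 4: ['coffee', 'golden', 'ant'] (min_width=17, slack=1)
Line 5: ['cheese', 'by', 'content'] (min_width=17, slack=1)
Total lines: 5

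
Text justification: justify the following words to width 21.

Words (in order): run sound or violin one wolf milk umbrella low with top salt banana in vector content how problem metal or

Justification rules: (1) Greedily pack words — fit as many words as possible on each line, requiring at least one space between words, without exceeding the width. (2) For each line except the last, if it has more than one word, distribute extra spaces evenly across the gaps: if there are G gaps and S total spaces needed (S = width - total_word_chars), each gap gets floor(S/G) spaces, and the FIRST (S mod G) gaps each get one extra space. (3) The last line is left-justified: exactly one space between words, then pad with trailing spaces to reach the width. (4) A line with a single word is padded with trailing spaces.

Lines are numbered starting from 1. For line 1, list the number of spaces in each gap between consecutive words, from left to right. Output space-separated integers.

Answer: 2 2 1

Derivation:
Line 1: ['run', 'sound', 'or', 'violin'] (min_width=19, slack=2)
Line 2: ['one', 'wolf', 'milk'] (min_width=13, slack=8)
Line 3: ['umbrella', 'low', 'with', 'top'] (min_width=21, slack=0)
Line 4: ['salt', 'banana', 'in', 'vector'] (min_width=21, slack=0)
Line 5: ['content', 'how', 'problem'] (min_width=19, slack=2)
Line 6: ['metal', 'or'] (min_width=8, slack=13)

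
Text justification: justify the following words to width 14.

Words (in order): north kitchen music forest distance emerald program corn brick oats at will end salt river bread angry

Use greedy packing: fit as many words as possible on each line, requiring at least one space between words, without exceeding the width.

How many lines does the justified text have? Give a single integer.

Line 1: ['north', 'kitchen'] (min_width=13, slack=1)
Line 2: ['music', 'forest'] (min_width=12, slack=2)
Line 3: ['distance'] (min_width=8, slack=6)
Line 4: ['emerald'] (min_width=7, slack=7)
Line 5: ['program', 'corn'] (min_width=12, slack=2)
Line 6: ['brick', 'oats', 'at'] (min_width=13, slack=1)
Line 7: ['will', 'end', 'salt'] (min_width=13, slack=1)
Line 8: ['river', 'bread'] (min_width=11, slack=3)
Line 9: ['angry'] (min_width=5, slack=9)
Total lines: 9

Answer: 9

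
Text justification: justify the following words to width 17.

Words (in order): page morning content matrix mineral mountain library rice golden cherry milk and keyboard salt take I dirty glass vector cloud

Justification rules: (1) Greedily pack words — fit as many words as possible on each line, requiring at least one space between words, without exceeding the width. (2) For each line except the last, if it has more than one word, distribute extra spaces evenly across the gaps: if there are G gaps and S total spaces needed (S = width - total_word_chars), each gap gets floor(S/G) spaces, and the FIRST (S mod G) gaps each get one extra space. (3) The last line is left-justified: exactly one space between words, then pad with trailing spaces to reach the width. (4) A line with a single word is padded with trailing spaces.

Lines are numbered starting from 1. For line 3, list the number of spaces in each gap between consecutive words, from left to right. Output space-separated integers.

Line 1: ['page', 'morning'] (min_width=12, slack=5)
Line 2: ['content', 'matrix'] (min_width=14, slack=3)
Line 3: ['mineral', 'mountain'] (min_width=16, slack=1)
Line 4: ['library', 'rice'] (min_width=12, slack=5)
Line 5: ['golden', 'cherry'] (min_width=13, slack=4)
Line 6: ['milk', 'and', 'keyboard'] (min_width=17, slack=0)
Line 7: ['salt', 'take', 'I', 'dirty'] (min_width=17, slack=0)
Line 8: ['glass', 'vector'] (min_width=12, slack=5)
Line 9: ['cloud'] (min_width=5, slack=12)

Answer: 2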